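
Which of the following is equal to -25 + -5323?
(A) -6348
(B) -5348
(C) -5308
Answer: B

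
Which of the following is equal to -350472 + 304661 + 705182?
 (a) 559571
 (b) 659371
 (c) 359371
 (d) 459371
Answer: b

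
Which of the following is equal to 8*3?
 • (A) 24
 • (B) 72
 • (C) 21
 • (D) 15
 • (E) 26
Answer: A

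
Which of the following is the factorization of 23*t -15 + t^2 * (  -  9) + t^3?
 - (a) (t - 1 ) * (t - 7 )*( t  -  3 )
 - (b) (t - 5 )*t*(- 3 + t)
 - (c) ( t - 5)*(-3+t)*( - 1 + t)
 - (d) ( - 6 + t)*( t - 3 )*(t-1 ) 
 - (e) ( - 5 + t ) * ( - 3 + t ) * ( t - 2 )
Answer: c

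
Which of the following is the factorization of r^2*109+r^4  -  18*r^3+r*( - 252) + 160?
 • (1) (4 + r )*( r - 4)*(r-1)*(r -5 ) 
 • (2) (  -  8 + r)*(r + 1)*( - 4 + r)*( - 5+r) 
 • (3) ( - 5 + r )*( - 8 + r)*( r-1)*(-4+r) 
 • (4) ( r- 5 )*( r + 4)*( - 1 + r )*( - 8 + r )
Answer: 3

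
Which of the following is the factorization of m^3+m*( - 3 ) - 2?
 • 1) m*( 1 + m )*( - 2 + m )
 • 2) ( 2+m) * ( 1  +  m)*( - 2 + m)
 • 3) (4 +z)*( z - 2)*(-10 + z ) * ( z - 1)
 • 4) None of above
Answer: 4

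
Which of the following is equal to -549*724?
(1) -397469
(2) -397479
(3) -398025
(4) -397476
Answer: 4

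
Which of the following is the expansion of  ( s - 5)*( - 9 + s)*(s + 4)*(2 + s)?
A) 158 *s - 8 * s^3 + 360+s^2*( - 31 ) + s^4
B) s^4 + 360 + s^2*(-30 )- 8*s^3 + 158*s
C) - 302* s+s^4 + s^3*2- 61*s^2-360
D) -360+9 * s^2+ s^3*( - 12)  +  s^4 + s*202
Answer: A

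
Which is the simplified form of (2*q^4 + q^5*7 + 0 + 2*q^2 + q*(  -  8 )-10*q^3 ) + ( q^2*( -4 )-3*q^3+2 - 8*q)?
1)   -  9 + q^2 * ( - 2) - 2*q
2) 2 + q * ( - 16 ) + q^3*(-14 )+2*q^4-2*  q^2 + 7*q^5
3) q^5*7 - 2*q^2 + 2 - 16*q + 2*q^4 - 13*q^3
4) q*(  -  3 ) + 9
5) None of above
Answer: 3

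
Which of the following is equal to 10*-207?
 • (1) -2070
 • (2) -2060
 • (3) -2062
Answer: 1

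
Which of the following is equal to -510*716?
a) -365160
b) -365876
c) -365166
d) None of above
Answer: a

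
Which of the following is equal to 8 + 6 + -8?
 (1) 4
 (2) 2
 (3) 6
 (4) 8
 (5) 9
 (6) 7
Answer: 3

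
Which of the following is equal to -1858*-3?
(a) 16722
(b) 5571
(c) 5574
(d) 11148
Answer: c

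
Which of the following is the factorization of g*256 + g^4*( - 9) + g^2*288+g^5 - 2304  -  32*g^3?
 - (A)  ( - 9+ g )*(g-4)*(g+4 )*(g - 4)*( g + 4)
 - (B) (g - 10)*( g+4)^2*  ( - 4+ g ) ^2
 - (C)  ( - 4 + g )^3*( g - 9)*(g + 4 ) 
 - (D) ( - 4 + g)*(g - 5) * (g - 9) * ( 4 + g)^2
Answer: A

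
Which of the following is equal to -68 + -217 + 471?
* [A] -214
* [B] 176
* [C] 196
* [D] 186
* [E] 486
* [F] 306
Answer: D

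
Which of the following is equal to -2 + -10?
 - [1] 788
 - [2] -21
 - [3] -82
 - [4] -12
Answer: 4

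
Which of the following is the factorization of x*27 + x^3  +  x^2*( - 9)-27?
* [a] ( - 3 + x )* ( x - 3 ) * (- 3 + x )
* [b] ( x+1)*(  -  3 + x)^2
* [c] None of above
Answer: a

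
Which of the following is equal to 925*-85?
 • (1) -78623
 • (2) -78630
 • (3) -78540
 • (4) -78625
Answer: 4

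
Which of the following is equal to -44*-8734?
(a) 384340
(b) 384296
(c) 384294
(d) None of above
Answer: b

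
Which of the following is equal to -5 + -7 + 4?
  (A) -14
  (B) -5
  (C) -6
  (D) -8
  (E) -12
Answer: D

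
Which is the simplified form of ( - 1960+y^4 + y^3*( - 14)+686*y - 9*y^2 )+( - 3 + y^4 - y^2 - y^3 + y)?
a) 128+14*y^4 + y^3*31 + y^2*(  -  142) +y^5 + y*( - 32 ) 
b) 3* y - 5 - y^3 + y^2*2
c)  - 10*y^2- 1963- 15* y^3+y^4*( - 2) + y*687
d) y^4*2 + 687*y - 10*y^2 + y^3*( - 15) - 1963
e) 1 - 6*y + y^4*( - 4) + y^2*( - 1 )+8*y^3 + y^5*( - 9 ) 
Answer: d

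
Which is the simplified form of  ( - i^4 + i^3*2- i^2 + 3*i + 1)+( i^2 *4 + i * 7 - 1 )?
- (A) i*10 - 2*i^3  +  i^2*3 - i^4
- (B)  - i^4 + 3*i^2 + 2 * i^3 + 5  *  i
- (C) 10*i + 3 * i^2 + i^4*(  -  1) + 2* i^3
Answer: C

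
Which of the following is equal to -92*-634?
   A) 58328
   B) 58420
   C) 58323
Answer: A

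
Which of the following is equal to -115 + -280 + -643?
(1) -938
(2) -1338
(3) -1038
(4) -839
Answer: 3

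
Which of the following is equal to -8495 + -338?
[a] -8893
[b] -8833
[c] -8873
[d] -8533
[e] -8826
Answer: b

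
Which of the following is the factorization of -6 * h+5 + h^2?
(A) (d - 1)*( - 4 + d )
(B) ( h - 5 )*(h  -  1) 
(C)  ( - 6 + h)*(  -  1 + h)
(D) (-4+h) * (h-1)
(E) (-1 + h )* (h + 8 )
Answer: B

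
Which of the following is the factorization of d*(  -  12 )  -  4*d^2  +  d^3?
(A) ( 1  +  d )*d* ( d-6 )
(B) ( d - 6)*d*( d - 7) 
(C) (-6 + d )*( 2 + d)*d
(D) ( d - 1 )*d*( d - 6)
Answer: C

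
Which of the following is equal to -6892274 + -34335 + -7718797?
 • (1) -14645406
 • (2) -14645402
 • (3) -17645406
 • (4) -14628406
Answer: 1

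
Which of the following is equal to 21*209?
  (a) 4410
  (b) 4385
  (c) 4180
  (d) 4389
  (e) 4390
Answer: d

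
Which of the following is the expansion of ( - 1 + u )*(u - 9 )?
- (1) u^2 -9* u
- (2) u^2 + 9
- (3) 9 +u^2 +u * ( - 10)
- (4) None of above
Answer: 3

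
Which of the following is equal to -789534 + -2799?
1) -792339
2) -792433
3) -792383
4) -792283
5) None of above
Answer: 5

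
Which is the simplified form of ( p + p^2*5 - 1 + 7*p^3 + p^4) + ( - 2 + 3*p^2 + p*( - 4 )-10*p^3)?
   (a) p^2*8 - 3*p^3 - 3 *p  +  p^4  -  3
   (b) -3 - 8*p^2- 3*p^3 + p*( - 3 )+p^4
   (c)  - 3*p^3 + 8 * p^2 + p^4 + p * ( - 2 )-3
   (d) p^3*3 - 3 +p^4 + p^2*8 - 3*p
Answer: a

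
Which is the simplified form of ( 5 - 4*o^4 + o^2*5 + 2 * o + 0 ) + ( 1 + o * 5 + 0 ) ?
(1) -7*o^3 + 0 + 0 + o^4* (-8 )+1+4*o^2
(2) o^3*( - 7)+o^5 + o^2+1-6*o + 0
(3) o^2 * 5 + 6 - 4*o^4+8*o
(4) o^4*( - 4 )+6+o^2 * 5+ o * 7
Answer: 4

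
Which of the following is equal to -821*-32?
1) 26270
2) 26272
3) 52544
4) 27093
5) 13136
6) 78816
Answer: 2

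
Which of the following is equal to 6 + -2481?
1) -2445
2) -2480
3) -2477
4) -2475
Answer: 4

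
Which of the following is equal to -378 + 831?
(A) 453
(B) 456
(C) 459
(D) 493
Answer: A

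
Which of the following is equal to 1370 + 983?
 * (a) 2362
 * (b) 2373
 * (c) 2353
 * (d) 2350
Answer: c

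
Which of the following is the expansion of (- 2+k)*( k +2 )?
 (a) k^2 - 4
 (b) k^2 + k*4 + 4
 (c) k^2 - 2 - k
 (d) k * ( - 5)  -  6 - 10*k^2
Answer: a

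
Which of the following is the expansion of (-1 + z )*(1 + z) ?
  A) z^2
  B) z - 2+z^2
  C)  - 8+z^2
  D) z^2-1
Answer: D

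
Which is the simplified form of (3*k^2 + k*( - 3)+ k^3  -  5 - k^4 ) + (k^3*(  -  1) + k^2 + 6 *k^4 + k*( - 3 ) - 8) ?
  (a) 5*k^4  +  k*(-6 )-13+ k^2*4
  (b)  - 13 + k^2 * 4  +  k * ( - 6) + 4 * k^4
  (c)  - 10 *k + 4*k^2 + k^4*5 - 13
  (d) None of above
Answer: a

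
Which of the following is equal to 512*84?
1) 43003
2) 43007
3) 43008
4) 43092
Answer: 3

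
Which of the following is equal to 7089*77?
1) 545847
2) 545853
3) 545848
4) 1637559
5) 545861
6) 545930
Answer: 2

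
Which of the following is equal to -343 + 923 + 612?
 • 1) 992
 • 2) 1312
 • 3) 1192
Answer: 3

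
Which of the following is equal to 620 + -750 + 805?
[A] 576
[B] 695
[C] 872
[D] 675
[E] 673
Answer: D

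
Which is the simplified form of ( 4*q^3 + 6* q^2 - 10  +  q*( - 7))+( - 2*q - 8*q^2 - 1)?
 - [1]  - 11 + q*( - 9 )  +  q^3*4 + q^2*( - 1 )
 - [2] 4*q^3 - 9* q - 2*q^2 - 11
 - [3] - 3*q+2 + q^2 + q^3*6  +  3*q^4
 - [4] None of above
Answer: 2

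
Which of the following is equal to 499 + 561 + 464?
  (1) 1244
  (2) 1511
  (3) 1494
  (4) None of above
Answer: 4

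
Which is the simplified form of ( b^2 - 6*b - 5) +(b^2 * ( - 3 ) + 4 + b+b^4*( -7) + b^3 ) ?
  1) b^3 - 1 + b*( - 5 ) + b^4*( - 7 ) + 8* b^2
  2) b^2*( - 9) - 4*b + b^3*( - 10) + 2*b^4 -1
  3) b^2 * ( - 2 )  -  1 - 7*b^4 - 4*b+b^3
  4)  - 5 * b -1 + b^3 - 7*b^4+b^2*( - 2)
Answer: 4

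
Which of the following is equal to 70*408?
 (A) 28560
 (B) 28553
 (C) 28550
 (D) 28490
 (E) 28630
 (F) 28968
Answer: A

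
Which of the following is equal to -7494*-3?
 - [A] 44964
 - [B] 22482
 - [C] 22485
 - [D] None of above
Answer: B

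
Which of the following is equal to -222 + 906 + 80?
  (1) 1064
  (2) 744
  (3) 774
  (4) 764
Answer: 4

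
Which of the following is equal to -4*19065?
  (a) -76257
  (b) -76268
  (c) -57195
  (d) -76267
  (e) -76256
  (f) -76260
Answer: f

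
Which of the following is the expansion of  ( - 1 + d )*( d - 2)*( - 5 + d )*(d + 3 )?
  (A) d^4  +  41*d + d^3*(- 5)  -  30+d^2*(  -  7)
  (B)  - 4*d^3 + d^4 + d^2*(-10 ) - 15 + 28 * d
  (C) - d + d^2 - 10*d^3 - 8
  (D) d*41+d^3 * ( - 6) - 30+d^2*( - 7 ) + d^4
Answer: A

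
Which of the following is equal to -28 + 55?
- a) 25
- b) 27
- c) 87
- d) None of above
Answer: b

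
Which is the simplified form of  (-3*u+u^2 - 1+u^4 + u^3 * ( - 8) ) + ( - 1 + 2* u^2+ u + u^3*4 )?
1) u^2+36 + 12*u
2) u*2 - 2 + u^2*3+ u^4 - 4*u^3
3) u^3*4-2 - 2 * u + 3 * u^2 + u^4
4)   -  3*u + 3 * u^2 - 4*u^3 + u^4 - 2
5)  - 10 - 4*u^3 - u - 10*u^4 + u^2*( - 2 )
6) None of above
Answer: 6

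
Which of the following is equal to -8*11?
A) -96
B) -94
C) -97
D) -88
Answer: D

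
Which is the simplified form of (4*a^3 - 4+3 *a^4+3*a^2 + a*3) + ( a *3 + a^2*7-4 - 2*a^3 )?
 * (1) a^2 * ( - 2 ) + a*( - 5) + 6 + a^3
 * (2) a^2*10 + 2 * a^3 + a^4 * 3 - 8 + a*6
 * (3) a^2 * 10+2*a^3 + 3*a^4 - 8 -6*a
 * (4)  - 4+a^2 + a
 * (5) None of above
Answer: 2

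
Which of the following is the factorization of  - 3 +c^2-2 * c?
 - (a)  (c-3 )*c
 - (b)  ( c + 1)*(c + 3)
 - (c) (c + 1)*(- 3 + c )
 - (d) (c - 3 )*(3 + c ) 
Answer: c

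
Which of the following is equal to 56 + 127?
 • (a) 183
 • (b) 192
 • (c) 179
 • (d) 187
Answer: a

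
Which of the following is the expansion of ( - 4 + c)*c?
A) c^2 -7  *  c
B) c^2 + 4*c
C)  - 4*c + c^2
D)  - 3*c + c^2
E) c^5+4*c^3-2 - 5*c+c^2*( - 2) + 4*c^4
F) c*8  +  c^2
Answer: C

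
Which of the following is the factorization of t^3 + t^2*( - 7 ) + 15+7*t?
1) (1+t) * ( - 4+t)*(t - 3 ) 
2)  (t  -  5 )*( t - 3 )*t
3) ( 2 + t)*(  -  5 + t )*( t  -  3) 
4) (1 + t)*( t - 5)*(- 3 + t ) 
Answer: 4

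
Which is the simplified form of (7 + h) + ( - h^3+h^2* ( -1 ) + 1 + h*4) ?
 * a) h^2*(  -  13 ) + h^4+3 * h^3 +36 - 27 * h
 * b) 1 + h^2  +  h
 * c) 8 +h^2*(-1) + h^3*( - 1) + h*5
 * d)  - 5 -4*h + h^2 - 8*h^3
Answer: c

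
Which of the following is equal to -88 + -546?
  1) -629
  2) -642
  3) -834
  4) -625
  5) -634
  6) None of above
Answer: 5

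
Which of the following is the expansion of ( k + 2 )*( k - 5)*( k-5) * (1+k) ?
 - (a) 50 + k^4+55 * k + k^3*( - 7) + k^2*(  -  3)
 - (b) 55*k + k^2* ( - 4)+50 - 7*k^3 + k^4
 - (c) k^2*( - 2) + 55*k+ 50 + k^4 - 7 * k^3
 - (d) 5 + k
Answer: a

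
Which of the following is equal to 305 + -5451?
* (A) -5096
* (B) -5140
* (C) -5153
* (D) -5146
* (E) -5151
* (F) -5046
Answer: D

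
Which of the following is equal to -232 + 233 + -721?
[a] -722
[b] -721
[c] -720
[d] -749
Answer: c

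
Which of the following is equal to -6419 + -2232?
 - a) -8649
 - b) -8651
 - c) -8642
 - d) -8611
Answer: b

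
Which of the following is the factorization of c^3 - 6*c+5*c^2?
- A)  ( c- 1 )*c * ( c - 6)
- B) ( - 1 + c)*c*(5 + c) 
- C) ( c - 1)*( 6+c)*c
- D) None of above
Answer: C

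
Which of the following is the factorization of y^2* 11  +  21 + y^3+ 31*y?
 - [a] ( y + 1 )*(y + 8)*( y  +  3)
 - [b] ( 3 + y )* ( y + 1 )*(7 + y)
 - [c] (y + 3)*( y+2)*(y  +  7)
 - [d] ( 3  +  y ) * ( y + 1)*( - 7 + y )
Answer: b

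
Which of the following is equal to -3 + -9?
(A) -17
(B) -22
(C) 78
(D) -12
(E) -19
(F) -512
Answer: D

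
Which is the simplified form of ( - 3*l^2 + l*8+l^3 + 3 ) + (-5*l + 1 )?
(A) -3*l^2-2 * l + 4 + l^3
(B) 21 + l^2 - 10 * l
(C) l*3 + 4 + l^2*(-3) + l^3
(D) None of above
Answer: C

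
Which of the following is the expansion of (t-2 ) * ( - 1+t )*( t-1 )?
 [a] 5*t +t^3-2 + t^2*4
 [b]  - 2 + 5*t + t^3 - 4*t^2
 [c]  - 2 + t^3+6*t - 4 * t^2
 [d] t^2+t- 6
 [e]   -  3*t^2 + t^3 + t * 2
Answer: b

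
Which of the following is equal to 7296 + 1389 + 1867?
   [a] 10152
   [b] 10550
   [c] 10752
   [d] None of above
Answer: d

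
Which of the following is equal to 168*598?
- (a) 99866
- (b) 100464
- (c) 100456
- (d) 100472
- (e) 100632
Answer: b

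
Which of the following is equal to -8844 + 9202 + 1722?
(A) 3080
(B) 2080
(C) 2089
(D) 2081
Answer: B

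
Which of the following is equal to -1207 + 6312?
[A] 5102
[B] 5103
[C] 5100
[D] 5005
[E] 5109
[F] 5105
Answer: F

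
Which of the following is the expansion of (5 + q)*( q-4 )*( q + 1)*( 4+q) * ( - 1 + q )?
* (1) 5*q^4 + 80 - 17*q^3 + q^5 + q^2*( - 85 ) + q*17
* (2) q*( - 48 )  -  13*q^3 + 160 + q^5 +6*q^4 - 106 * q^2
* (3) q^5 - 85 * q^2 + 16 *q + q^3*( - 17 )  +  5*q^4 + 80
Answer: 3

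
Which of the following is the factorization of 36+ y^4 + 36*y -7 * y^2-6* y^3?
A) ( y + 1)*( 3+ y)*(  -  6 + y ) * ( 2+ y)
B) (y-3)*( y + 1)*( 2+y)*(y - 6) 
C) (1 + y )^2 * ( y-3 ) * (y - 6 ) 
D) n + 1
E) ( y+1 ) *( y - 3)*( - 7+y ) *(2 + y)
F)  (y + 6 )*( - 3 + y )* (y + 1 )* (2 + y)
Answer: B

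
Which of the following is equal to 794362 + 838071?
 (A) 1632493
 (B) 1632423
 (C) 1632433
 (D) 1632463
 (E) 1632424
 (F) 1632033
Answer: C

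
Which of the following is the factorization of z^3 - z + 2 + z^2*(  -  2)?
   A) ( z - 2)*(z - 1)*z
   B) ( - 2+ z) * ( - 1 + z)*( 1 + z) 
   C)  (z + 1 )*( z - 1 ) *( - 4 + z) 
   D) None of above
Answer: B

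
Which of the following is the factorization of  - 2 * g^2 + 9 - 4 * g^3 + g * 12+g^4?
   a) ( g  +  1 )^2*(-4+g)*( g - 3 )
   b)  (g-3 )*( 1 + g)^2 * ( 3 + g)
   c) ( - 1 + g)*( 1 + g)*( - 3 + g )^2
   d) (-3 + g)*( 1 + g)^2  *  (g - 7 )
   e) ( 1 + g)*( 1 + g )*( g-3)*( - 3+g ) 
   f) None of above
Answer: e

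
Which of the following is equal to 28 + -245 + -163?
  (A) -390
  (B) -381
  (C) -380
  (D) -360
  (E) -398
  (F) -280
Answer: C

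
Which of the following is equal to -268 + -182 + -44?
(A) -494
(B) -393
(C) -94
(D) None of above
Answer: A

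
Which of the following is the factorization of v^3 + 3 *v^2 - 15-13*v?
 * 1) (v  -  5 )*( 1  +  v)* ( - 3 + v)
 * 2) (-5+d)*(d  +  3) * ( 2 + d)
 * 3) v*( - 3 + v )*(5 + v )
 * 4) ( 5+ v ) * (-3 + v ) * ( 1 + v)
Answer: 4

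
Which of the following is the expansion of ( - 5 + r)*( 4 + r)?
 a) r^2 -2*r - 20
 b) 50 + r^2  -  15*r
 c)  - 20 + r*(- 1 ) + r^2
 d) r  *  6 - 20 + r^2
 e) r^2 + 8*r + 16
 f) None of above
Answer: c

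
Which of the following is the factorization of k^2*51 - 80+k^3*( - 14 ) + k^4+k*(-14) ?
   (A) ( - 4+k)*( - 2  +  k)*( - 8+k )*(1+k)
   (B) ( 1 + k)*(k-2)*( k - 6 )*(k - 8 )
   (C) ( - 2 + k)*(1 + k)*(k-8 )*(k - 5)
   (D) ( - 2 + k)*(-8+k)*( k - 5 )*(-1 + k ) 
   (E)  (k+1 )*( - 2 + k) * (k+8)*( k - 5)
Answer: C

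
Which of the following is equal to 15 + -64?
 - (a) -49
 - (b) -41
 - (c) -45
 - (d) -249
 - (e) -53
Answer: a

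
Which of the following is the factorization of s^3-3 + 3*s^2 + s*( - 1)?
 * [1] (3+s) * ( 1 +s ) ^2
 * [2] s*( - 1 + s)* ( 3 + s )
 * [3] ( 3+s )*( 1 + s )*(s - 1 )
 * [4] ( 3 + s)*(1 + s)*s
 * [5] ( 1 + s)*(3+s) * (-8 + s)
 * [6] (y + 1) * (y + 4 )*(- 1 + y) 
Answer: 3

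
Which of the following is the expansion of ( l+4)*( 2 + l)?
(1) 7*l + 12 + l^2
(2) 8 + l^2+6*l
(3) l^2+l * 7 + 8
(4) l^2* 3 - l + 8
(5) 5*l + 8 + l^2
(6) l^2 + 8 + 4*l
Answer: 2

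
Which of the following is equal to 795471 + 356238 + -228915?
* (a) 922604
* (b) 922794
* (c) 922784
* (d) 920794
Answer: b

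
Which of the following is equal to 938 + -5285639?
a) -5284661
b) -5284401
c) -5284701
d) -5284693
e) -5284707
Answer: c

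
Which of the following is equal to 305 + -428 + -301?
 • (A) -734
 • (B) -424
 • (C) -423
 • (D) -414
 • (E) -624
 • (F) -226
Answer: B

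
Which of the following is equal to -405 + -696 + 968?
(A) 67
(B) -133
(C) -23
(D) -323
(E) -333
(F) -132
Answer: B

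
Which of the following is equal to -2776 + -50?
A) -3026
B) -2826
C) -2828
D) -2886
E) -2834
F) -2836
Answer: B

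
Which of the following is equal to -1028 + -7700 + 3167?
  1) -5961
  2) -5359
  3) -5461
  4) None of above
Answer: 4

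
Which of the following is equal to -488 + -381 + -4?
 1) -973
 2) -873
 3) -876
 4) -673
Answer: 2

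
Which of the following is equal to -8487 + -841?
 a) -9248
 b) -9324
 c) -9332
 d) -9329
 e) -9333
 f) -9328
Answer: f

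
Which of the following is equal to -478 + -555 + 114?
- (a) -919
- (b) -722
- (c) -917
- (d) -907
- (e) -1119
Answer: a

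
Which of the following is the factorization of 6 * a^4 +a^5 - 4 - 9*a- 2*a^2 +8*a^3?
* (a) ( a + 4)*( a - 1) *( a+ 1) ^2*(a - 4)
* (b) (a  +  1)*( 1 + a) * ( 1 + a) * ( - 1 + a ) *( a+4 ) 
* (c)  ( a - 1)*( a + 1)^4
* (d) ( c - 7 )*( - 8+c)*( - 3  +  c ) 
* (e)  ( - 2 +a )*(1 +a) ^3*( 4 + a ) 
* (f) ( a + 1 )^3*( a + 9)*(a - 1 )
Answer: b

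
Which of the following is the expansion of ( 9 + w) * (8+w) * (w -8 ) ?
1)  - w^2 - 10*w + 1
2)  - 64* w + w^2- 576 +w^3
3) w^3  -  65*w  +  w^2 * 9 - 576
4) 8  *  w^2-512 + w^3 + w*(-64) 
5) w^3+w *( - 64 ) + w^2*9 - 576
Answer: 5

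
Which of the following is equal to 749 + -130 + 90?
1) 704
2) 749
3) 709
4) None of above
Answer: 3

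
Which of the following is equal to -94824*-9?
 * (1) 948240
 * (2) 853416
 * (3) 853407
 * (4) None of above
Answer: 2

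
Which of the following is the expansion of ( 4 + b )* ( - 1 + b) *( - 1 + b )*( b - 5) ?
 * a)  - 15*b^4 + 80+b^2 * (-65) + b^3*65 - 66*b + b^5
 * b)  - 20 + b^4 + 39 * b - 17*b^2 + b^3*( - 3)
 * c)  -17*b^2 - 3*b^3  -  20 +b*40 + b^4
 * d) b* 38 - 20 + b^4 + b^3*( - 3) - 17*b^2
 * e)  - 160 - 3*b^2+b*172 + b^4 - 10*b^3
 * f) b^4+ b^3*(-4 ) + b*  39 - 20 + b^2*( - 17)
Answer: b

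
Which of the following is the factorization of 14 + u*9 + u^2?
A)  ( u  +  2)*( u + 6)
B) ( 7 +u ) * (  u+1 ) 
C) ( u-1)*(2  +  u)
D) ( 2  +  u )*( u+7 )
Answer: D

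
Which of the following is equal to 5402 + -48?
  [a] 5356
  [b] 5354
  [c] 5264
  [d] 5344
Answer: b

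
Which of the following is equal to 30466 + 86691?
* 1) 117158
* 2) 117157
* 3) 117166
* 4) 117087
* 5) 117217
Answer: 2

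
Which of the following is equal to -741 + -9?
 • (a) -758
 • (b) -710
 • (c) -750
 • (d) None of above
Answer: c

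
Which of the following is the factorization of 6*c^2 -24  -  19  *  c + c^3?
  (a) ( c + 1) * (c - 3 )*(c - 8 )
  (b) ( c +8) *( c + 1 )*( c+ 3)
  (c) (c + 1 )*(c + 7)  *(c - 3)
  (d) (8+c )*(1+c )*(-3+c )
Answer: d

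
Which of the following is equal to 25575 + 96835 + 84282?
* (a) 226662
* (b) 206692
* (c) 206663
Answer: b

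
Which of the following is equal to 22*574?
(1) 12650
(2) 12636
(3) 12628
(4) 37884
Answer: 3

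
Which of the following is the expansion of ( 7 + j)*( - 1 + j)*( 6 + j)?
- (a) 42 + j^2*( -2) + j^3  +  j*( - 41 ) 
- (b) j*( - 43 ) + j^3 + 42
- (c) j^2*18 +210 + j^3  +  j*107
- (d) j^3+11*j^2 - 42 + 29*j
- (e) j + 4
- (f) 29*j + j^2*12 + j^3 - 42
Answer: f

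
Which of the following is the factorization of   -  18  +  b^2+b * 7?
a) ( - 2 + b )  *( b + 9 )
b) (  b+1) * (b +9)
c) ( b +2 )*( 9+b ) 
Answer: a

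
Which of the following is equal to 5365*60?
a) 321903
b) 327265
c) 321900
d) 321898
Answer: c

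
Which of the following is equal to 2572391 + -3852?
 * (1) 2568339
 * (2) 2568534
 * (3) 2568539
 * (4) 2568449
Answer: 3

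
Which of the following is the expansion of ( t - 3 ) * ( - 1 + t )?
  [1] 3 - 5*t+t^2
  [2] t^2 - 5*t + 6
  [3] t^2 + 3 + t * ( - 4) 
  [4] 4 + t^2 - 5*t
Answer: 3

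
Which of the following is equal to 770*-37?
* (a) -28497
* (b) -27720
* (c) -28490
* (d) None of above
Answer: c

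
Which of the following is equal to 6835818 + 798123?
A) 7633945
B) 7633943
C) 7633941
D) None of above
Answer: C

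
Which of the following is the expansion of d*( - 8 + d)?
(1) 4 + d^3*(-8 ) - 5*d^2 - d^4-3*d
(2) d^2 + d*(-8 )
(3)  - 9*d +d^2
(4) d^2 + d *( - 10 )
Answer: 2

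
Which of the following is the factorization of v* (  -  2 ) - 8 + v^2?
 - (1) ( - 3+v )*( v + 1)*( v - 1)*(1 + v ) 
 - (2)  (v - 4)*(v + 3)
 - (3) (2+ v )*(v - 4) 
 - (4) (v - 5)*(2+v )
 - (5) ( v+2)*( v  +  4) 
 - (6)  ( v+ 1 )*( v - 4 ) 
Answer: 3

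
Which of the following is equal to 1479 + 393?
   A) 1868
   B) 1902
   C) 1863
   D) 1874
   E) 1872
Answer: E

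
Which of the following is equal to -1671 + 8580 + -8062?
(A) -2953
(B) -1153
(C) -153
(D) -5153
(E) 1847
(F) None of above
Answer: B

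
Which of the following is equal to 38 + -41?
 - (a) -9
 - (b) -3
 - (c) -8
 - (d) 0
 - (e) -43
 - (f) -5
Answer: b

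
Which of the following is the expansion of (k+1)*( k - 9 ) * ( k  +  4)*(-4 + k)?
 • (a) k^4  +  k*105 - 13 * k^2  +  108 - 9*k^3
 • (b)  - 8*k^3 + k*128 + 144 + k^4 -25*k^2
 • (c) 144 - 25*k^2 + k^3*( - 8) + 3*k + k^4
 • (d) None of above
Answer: b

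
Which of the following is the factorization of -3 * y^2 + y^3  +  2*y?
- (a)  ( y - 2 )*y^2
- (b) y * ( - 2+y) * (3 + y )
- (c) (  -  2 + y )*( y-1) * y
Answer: c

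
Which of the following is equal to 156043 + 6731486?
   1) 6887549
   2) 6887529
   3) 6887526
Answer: 2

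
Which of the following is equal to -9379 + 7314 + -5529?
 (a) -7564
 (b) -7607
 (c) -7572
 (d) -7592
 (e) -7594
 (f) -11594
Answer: e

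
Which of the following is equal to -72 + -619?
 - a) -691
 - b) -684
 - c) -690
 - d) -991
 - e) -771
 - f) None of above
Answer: a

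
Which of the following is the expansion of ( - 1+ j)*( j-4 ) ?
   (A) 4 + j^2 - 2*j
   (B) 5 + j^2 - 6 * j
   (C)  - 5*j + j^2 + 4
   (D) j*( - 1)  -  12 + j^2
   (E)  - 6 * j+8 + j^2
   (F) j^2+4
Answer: C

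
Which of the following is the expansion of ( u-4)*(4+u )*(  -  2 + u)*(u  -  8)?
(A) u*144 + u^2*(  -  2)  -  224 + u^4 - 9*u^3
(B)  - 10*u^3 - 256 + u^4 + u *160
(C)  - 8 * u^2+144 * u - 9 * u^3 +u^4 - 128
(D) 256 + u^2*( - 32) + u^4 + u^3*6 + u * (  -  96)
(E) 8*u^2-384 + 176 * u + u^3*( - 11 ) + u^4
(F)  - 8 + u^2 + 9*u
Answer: B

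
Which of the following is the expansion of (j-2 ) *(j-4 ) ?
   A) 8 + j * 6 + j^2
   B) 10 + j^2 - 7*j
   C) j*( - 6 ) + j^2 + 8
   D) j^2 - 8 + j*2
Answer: C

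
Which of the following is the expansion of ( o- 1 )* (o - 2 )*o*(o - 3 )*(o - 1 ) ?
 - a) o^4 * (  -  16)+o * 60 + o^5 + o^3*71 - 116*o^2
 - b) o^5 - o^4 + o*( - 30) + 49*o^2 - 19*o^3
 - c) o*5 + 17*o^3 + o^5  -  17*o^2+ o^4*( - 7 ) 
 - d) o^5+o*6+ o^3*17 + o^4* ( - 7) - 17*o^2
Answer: d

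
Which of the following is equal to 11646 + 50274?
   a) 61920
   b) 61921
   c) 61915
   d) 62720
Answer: a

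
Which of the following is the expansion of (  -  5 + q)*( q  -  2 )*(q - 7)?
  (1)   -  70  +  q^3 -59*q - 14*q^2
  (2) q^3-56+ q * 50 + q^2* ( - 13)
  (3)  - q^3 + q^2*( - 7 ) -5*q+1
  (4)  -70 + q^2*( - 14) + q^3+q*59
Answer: 4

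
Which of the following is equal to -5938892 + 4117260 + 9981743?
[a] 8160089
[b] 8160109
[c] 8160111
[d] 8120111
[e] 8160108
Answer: c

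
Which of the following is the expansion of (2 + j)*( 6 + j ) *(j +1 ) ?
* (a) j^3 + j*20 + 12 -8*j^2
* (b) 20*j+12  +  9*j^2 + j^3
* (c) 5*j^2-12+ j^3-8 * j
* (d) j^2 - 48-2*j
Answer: b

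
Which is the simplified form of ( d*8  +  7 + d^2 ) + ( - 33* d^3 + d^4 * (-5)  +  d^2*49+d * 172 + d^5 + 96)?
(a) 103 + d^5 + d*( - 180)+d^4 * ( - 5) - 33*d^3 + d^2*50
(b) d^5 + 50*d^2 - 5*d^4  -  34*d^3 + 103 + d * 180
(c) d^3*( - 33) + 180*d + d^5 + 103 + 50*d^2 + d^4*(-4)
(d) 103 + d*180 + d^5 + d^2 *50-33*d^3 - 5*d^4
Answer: d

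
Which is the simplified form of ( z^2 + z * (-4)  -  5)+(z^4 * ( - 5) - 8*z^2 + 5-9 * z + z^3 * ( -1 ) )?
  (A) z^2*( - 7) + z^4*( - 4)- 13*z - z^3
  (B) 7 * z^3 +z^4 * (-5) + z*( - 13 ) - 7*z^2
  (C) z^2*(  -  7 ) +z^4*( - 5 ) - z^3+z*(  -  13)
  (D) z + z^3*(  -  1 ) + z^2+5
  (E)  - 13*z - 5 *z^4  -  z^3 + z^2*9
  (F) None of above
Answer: C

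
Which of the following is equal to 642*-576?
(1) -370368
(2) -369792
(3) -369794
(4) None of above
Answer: 2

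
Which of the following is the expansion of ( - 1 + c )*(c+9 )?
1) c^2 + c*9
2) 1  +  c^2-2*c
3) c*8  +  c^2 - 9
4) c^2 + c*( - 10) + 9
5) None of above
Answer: 3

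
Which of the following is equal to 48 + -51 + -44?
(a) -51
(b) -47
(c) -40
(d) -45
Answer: b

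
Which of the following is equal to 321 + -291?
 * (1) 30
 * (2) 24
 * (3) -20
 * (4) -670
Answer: 1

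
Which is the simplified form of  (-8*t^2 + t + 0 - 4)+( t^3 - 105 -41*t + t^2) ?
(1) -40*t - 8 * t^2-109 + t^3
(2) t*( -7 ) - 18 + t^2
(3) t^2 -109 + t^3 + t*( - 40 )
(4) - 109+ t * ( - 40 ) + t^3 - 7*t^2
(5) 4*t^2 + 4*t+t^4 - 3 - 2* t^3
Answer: 4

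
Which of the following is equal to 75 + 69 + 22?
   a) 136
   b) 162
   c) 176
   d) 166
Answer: d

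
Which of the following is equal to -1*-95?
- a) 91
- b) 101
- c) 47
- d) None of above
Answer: d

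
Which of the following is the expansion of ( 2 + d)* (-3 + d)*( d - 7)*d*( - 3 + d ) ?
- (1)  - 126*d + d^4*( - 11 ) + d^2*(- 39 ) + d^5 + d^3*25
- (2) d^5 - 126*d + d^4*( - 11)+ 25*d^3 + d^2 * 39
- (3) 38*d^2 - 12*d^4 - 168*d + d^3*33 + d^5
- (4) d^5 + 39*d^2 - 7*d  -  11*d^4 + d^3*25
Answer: 2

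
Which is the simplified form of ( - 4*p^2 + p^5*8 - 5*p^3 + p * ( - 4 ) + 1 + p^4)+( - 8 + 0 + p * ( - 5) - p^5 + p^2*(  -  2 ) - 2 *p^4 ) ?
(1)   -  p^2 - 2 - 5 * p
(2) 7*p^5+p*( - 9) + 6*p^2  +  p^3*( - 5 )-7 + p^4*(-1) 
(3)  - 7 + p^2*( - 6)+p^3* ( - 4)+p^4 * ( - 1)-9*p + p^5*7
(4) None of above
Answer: 4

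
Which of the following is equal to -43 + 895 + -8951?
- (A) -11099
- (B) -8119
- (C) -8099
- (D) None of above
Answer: C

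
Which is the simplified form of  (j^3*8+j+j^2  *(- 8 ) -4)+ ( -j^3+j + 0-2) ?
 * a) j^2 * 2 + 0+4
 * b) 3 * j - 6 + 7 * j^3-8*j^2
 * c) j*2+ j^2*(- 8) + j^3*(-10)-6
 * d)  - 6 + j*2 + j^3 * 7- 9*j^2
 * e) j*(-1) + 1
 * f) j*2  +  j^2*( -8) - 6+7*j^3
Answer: f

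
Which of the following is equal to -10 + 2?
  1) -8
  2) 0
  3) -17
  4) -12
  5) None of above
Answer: 1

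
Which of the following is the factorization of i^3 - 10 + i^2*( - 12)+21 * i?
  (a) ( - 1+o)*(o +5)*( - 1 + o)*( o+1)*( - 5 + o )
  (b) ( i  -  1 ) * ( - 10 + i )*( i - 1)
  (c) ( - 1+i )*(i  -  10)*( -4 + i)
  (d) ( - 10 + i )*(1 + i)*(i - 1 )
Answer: b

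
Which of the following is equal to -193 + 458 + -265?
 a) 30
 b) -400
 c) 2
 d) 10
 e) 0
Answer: e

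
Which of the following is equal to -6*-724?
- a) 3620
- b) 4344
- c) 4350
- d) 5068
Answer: b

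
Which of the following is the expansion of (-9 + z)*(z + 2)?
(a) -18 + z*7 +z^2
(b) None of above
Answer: b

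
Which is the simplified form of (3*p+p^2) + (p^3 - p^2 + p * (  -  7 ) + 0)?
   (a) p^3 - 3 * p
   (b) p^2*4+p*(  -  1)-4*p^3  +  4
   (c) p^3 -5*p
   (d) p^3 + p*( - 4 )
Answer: d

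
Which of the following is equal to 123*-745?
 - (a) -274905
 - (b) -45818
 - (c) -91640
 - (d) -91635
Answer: d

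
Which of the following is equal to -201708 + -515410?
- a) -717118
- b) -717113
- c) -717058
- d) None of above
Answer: a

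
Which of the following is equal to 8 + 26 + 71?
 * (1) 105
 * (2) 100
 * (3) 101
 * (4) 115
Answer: 1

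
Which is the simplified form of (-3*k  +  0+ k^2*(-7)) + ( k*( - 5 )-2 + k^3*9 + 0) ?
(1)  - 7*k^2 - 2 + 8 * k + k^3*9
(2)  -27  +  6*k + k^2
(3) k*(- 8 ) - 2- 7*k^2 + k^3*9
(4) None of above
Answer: 3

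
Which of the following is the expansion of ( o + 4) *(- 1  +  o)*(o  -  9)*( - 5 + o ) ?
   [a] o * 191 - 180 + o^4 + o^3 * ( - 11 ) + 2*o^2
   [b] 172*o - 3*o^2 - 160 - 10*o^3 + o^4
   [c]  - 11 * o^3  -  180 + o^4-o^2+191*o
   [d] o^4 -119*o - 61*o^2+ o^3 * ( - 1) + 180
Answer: c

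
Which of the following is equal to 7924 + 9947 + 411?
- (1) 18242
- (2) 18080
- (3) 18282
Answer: 3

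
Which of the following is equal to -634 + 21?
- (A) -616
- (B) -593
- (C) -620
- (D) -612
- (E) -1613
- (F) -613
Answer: F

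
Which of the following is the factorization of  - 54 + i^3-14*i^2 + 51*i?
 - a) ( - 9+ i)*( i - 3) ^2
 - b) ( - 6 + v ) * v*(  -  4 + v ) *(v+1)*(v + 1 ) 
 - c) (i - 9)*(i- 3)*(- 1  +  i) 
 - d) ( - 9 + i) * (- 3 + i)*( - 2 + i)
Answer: d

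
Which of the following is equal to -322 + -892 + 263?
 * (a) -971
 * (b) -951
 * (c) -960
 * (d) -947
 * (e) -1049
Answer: b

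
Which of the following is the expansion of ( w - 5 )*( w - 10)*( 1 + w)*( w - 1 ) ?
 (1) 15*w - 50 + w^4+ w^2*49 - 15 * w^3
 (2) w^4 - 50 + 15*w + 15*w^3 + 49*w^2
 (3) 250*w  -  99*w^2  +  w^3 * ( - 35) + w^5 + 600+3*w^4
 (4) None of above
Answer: 1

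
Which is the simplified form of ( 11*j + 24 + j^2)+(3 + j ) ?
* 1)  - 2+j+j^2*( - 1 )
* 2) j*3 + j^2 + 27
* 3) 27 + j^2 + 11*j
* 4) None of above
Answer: 4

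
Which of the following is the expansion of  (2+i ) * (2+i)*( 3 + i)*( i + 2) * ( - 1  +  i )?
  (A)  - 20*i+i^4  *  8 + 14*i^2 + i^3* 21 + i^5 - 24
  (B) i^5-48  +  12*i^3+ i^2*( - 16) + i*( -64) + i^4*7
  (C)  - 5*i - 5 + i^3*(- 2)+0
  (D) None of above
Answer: A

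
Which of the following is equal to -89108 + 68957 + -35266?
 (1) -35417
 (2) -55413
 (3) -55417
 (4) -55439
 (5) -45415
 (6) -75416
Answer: 3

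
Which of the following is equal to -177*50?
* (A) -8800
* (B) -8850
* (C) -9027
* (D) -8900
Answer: B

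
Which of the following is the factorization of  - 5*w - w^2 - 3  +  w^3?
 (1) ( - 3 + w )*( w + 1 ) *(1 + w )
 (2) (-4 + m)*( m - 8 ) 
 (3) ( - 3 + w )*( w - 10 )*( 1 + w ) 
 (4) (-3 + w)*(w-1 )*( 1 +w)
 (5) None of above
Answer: 1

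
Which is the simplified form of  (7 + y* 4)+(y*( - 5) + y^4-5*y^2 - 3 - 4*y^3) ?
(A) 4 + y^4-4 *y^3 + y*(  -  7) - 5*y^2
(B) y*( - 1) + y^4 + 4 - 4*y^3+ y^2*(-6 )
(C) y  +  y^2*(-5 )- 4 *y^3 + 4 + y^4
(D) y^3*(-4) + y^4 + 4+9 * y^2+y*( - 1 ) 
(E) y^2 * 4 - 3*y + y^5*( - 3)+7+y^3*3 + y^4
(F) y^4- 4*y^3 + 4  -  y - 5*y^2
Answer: F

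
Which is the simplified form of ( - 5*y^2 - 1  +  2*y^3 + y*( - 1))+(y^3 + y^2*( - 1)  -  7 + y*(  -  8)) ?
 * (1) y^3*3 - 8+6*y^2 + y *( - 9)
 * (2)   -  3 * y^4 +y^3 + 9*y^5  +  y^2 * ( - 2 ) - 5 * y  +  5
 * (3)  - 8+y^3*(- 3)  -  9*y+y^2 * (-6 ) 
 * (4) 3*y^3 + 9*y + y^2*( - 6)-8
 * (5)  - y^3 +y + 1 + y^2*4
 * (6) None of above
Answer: 6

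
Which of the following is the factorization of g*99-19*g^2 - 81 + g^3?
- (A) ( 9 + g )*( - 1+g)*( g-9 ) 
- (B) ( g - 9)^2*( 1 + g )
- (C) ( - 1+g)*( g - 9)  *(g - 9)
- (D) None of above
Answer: C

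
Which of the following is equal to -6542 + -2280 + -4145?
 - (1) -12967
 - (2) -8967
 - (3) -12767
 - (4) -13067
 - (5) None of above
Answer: 1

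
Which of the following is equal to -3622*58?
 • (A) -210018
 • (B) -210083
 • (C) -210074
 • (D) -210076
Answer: D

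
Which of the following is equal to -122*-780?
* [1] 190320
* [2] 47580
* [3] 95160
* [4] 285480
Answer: 3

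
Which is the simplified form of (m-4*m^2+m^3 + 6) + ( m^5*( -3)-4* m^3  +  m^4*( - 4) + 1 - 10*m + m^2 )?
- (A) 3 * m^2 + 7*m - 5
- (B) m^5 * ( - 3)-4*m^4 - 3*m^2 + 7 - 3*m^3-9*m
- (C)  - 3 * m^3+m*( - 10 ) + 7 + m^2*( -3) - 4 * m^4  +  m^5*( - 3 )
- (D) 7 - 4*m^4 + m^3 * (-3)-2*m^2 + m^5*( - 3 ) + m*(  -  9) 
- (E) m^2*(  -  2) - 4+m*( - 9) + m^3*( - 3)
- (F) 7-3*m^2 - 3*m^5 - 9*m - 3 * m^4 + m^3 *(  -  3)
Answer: B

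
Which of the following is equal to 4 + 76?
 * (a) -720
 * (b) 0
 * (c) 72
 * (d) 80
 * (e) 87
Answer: d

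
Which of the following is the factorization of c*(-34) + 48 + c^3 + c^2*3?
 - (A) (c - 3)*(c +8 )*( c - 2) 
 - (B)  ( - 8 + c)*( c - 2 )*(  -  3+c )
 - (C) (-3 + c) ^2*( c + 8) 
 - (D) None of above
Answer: A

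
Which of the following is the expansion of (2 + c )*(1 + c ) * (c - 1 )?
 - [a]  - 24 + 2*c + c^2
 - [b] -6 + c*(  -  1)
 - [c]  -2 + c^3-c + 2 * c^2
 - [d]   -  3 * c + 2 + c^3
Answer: c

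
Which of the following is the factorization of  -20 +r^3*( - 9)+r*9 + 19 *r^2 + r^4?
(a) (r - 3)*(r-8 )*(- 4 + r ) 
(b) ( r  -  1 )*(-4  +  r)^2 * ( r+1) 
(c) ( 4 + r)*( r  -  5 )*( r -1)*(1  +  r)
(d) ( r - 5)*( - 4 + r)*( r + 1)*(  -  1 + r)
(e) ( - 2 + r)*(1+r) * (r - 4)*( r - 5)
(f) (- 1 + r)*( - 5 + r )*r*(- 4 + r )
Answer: d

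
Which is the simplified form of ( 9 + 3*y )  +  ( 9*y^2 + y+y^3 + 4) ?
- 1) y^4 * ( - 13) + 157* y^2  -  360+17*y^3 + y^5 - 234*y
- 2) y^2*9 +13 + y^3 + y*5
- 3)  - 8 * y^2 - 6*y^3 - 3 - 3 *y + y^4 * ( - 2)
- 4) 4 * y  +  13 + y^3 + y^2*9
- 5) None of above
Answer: 4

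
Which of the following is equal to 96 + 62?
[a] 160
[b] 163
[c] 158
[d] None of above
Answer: c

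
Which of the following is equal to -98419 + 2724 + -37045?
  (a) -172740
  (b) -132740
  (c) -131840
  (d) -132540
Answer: b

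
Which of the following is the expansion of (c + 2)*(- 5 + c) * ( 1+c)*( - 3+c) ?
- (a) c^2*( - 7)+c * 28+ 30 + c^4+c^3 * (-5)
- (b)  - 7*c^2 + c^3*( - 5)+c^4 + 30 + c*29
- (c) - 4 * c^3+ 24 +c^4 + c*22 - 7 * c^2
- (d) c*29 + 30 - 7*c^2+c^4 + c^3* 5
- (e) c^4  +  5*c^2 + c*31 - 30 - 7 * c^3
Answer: b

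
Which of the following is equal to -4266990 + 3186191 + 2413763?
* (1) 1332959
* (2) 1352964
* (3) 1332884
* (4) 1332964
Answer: 4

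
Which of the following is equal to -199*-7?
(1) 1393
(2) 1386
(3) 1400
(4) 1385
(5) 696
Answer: 1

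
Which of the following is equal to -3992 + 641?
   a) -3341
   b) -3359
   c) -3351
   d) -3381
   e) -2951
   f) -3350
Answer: c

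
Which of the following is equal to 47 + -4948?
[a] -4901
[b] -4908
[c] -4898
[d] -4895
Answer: a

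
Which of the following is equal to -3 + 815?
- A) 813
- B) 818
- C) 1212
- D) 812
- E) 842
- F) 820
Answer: D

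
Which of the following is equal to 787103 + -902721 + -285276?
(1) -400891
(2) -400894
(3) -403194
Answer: 2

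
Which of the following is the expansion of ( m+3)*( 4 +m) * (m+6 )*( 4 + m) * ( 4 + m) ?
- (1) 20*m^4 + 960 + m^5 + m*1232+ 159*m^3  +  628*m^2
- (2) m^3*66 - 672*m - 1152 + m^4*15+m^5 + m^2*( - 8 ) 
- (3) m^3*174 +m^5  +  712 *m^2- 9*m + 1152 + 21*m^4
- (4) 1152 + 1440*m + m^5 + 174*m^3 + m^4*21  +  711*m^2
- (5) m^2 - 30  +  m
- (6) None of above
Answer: 6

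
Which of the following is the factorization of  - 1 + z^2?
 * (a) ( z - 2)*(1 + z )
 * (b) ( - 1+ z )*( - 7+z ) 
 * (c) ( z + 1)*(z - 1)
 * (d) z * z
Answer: c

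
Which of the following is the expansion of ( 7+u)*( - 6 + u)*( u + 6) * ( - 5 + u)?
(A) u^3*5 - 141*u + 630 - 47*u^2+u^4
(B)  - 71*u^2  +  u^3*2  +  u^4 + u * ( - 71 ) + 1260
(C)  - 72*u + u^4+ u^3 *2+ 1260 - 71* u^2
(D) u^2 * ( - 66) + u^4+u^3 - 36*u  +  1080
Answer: C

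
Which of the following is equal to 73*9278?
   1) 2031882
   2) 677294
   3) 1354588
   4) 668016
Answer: 2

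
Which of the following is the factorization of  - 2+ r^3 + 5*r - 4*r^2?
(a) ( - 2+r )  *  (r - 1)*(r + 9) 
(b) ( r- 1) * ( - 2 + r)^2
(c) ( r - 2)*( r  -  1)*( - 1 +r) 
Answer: c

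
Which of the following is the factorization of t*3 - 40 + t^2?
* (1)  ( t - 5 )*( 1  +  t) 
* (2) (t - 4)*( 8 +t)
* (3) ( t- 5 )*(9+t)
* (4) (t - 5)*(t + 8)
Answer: 4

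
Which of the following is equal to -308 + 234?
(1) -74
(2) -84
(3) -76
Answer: 1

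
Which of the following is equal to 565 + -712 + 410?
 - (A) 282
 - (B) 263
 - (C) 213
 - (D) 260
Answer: B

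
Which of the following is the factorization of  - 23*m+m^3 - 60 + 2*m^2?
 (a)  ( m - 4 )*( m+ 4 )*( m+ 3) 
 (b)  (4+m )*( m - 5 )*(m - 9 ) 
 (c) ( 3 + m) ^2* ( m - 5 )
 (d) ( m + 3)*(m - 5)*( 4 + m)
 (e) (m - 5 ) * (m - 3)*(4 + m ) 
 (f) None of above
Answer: d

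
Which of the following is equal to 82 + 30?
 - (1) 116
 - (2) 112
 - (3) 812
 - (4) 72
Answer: 2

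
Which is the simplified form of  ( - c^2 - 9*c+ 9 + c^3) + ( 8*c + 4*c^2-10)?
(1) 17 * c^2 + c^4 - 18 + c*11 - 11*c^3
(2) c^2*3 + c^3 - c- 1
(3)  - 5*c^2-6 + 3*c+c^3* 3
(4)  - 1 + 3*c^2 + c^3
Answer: 2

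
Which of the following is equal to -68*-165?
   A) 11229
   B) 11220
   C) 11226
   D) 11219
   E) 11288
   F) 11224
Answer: B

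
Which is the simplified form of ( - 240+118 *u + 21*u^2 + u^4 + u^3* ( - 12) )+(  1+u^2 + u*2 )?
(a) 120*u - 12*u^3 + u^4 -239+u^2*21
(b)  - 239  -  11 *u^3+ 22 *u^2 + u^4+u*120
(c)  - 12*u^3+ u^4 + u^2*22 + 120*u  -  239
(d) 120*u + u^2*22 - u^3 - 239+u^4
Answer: c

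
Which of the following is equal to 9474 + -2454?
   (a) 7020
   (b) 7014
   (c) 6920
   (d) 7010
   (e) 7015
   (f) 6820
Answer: a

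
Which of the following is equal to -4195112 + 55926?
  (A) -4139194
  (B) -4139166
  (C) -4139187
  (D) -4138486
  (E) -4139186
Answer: E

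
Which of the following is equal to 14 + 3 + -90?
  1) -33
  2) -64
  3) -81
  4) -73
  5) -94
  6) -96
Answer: 4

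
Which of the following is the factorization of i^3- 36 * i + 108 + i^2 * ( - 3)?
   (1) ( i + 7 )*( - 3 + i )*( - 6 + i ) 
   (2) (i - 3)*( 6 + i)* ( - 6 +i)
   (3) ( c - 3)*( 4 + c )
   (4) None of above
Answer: 2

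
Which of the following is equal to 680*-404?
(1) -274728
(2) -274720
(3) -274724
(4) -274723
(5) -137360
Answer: 2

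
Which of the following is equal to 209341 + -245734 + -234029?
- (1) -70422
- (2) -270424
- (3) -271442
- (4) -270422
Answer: 4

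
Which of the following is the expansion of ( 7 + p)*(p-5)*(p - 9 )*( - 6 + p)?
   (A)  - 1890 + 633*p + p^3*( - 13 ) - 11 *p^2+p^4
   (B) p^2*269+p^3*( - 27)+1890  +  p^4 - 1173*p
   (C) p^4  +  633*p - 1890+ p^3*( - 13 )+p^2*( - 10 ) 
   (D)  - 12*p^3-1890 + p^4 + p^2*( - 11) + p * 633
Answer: A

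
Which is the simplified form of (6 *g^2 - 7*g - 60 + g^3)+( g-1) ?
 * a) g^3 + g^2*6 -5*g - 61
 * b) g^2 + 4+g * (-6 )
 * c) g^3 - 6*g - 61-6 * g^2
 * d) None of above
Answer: d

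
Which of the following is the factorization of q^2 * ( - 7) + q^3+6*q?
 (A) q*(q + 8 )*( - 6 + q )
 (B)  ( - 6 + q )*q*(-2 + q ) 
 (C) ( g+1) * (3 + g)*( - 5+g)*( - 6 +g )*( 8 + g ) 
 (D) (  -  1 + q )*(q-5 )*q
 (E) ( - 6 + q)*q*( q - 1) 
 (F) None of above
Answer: E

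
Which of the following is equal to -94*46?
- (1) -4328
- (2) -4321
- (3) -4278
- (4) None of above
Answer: 4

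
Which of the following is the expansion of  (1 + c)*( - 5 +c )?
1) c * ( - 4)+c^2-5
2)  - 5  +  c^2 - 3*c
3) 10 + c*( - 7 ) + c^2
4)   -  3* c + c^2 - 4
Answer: 1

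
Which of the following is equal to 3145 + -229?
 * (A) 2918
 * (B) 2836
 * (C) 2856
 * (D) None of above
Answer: D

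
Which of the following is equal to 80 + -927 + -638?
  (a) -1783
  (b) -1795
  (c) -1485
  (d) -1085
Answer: c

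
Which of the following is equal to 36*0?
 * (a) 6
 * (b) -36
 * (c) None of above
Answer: c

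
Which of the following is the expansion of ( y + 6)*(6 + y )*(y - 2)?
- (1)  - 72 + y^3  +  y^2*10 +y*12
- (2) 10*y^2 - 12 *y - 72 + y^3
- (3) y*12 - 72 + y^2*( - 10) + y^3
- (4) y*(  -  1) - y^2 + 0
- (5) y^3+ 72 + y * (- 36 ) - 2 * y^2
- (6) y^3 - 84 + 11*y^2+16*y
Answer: 1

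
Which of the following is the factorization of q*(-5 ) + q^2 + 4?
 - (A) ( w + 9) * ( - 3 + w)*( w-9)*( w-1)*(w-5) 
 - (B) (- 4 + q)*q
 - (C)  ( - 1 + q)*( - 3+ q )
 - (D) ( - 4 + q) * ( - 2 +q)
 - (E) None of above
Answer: E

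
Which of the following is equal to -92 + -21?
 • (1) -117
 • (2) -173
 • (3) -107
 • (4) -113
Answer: 4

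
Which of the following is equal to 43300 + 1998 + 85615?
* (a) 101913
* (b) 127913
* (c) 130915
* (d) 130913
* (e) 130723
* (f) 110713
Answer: d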